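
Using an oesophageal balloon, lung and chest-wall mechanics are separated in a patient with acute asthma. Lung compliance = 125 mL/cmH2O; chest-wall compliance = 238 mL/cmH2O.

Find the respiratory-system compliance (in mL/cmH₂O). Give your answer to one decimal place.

82.0

Lung and chest wall are elastances in series: 1/Crs = 1/CL + 1/Ccw.
1/Crs = 1/125 + 1/238 = 0.0122.
Crs = 81.967 mL/cmH2O.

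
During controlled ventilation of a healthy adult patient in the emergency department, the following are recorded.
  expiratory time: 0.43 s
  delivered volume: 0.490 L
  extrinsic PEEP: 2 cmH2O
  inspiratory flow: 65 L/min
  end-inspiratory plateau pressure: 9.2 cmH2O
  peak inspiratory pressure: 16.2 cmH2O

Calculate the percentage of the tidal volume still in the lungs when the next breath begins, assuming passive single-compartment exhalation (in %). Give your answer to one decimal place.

Flow: 65 L/min ÷ 60 = 1.0833 L/s.
R = (PIP − Pplat)/V̇ = (16.2 − 9.2) / 1.0833 = 7.0/1.0833 = 6.462 cmH2O·s/L.
C = Vt/(Pplat − PEEP) = 490.0 / (9.2 − 2) = 490.0/7.2 = 68.056 mL/cmH2O.
τ = R × C = 6.462 × 0.06806 L/cmH2O = 0.4398 s.
Fraction remaining at end-expiration = e^(−Te/τ) = e^(−0.43/0.4398) = 0.3762 → 37.62%.

37.6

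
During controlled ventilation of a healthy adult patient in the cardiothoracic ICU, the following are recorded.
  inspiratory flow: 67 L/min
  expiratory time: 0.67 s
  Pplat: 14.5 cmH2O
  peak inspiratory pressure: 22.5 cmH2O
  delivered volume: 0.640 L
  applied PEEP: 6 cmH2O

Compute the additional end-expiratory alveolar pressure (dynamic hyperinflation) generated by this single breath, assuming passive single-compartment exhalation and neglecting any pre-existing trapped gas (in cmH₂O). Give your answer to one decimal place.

Flow: 67 L/min ÷ 60 = 1.1167 L/s.
R = (PIP − Pplat)/V̇ = (22.5 − 14.5) / 1.1167 = 8.0/1.1167 = 7.164 cmH2O·s/L.
C = Vt/(Pplat − PEEP) = 640.0 / (14.5 − 6) = 640.0/8.5 = 75.294 mL/cmH2O.
τ = R × C = 7.164 × 0.07529 L/cmH2O = 0.5394 s.
Fraction remaining = e^(−Te/τ) = e^(−0.67/0.5394) = 0.2888; trapped volume = 640.0 × 0.2888 = 184.83 mL.
Additional alveolar pressure from trapping ≈ V_trapped / C = 184.83 / 75.294 = 2.455 cmH2O.

2.5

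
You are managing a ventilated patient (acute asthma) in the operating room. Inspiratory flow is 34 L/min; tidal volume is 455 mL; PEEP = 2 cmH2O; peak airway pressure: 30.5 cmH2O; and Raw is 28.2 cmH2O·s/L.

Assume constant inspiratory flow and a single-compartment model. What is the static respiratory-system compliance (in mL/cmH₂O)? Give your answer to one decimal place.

36.3

Flow: 34 L/min ÷ 60 = 0.5667 L/s.
Equation of motion (constant flow): PIP = Vt/C + R·V̇ + PEEP.
Vt/C = PIP − R·V̇ − PEEP = 30.5 − 28.2×0.5667 − 2 = 30.5 − 15.981 − 2 = 12.519 cmH2O.
C = Vt / 12.519 = 455 / 12.519 = 36.345 mL/cmH2O.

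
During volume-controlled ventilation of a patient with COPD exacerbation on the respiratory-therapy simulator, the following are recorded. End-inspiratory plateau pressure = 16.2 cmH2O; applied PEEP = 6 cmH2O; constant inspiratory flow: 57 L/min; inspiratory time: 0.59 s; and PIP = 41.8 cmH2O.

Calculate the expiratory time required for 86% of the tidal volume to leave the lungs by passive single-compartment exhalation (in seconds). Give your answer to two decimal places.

Flow: 57 L/min ÷ 60 = 0.95 L/s.
Vt = flow × Ti = 0.95 L/s × 0.59 s × 1000 mL/L = 560.5 mL.
R = (PIP − Pplat)/V̇ = (41.8 − 16.2) / 0.95 = 25.6/0.95 = 26.947 cmH2O·s/L.
C = Vt/(Pplat − PEEP) = 560.5 / (16.2 − 6) = 560.5/10.2 = 54.951 mL/cmH2O.
τ = R × C = 26.947 × 0.05495 L/cmH2O = 1.481 s.
t = −τ·ln(1 − 0.86) = −1.481·ln(0.14) = 2.912 s.

2.91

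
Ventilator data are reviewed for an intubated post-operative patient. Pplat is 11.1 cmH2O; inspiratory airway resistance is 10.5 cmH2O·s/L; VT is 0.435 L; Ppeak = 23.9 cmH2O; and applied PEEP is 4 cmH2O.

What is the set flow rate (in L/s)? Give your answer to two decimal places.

flow = (PIP − Pplat) / Raw = 12.8 / 10.5 = 1.219 L/s.

1.22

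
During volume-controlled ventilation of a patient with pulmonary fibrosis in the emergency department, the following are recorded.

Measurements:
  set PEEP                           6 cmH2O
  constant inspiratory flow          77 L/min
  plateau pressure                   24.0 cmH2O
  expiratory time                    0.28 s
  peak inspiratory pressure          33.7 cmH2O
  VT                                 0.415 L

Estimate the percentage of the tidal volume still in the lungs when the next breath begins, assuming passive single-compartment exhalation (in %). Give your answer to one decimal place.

Flow: 77 L/min ÷ 60 = 1.2833 L/s.
R = (PIP − Pplat)/V̇ = (33.7 − 24.0) / 1.2833 = 9.7/1.2833 = 7.559 cmH2O·s/L.
C = Vt/(Pplat − PEEP) = 415.0 / (24.0 − 6) = 415.0/18.0 = 23.056 mL/cmH2O.
τ = R × C = 7.559 × 0.02306 L/cmH2O = 0.1743 s.
Fraction remaining at end-expiration = e^(−Te/τ) = e^(−0.28/0.1743) = 0.2006 → 20.06%.

20.1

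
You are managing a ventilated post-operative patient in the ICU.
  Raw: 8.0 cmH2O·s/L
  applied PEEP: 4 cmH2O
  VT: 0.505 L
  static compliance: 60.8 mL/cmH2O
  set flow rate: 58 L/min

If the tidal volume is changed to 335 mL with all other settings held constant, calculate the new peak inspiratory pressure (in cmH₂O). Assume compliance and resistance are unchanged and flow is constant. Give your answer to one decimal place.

Flow: 58 L/min ÷ 60 = 0.9667 L/s.
PIP = Vt/C + R·V̇ + PEEP (constant-flow equation of motion).
Only the elastic term changes: ΔPIP = ΔVt / C = (335 − 505) / 60.8 = -2.796 cmH2O.
Original PIP = 505/60.8 + 8.0×0.9667 + 4 = 20.04 cmH2O; new PIP = 20.04 + (-2.796) = 17.244 cmH2O.

17.2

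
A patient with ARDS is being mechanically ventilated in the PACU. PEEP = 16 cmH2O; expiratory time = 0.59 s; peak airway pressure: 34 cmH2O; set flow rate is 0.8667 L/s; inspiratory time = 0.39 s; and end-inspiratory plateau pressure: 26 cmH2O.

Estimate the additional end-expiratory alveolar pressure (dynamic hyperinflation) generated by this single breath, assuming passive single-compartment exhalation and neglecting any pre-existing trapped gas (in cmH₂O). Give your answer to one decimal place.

Vt = flow × Ti = 0.8667 L/s × 0.39 s × 1000 mL/L = 338.01 mL.
R = (PIP − Pplat)/V̇ = (34 − 26) / 0.8667 = 8.0/0.8667 = 9.23 cmH2O·s/L.
C = Vt/(Pplat − PEEP) = 338.01 / (26 − 16) = 338.01/10.0 = 33.801 mL/cmH2O.
τ = R × C = 9.23 × 0.0338 L/cmH2O = 0.312 s.
Fraction remaining = e^(−Te/τ) = e^(−0.59/0.312) = 0.1509; trapped volume = 338.01 × 0.1509 = 51.006 mL.
Additional alveolar pressure from trapping ≈ V_trapped / C = 51.006 / 33.801 = 1.509 cmH2O.

1.5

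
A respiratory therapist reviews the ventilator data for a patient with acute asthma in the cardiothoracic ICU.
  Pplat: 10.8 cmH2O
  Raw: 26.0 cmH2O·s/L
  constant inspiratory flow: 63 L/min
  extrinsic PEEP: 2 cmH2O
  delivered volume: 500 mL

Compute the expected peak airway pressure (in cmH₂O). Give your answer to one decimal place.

38.1

Flow: 63 L/min ÷ 60 = 1.05 L/s.
PIP = Pplat + Raw × flow = 10.8 + 26.0 × 1.05 = 10.8 + 27.3 = 38.1 cmH2O.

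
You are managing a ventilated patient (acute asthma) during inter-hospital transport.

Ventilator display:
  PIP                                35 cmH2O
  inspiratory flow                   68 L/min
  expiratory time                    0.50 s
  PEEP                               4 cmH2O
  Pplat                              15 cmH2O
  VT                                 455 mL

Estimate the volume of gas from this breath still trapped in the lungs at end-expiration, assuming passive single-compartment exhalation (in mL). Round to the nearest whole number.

Flow: 68 L/min ÷ 60 = 1.1333 L/s.
R = (PIP − Pplat)/V̇ = (35 − 15) / 1.1333 = 20.0/1.1333 = 17.648 cmH2O·s/L.
C = Vt/(Pplat − PEEP) = 455.0 / (15 − 4) = 455.0/11.0 = 41.364 mL/cmH2O.
τ = R × C = 17.648 × 0.04136 L/cmH2O = 0.7299 s.
Fraction remaining = e^(−Te/τ) = e^(−0.50/0.7299) = 0.5041.
Trapped volume = 455.0 × 0.5041 = 229.37 mL.

229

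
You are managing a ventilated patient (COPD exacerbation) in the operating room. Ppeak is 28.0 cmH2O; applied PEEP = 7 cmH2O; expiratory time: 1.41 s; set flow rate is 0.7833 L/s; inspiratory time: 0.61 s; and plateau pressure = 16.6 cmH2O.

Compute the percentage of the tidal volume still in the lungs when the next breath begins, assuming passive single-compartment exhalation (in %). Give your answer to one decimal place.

14.3

Vt = flow × Ti = 0.7833 L/s × 0.61 s × 1000 mL/L = 477.81 mL.
R = (PIP − Pplat)/V̇ = (28.0 − 16.6) / 0.7833 = 11.4/0.7833 = 14.554 cmH2O·s/L.
C = Vt/(Pplat − PEEP) = 477.81 / (16.6 − 7) = 477.81/9.6 = 49.772 mL/cmH2O.
τ = R × C = 14.554 × 0.04977 L/cmH2O = 0.7244 s.
Fraction remaining at end-expiration = e^(−Te/τ) = e^(−1.41/0.7244) = 0.1428 → 14.28%.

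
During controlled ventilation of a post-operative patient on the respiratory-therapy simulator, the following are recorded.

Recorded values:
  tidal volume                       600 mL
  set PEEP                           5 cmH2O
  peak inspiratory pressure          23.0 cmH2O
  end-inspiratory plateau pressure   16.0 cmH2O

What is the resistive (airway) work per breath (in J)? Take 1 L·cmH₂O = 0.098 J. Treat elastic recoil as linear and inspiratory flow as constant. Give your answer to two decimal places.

With constant inspiratory flow the resistive pressure is constant at PIP − Pplat = 23.0 − 16.0 = 7.0 cmH2O, so resistive work = 7.0 × 0.600 = 4.2 L·cmH2O.
× 0.098 J/(L·cmH2O) → 0.4116 J.

0.41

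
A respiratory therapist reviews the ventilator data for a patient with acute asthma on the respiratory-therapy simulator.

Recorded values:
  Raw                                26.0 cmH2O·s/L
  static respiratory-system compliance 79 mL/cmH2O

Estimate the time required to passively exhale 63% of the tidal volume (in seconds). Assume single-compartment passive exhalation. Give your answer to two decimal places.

2.04

τ = R × C = 26.0 × 79 mL/cmH2O = 26.0 × 0.079 L/cmH2O = 2.054 s.
Exhaled fraction f = 1 − e^(−t/τ) → t = −τ·ln(1 − f) = −2.054·ln(0.37) = 2.042 s.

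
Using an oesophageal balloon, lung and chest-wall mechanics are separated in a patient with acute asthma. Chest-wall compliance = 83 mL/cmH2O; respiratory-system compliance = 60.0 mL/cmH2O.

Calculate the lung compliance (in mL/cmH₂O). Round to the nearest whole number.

217

1/CL = 1/Crs − 1/Ccw.
1/CL = 1/60.0 − 1/83 = 0.004618.
CL = 216.54 mL/cmH2O.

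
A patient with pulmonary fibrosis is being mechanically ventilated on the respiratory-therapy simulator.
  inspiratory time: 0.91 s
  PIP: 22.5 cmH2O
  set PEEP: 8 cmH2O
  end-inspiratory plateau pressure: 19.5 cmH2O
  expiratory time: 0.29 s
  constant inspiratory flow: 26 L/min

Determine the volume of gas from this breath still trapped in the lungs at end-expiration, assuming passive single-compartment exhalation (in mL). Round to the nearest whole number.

116

Flow: 26 L/min ÷ 60 = 0.4333 L/s.
Vt = flow × Ti = 0.4333 L/s × 0.91 s × 1000 mL/L = 394.3 mL.
R = (PIP − Pplat)/V̇ = (22.5 − 19.5) / 0.4333 = 3.0/0.4333 = 6.924 cmH2O·s/L.
C = Vt/(Pplat − PEEP) = 394.3 / (19.5 − 8) = 394.3/11.5 = 34.287 mL/cmH2O.
τ = R × C = 6.924 × 0.03429 L/cmH2O = 0.2374 s.
Fraction remaining = e^(−Te/τ) = e^(−0.29/0.2374) = 0.2948.
Trapped volume = 394.3 × 0.2948 = 116.24 mL.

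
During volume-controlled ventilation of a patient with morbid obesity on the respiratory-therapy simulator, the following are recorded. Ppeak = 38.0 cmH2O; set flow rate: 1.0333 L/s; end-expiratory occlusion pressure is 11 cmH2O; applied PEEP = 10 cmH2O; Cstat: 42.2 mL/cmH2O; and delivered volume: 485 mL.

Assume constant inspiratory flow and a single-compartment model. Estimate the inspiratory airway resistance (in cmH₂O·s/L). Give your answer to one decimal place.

15.0

Total PEEP = 11 cmH2O (set 10 + intrinsic 1); this is the baseline alveolar pressure.
Equation of motion (constant flow): PIP = Vt/C + R·V̇ + PEEP.
R·V̇ = PIP − Vt/C − PEEP = 38.0 − 485/42.2 − 11 = 38.0 − 11.493 − 11 = 15.507 cmH2O.
R = 15.507 / 1.0333 = 15.007 cmH2O·s/L.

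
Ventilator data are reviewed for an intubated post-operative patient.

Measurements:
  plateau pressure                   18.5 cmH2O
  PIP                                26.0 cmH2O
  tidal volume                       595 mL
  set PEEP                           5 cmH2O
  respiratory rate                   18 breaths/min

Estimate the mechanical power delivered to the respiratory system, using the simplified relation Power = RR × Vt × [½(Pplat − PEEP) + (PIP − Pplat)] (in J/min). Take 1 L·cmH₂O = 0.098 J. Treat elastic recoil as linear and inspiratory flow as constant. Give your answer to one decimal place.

15.0

Per-breath work = Vt × [½(Pplat−PEEP) + (PIP−Pplat)] = 0.595 × [0.5×13.5 + 7.5] = 0.595 × 14.25 = 8.479 L·cmH2O.
Power = 18 × 8.479 = 152.62 L·cmH2O/min.
× 0.098 J/(L·cmH2O) → 14.957 J/min.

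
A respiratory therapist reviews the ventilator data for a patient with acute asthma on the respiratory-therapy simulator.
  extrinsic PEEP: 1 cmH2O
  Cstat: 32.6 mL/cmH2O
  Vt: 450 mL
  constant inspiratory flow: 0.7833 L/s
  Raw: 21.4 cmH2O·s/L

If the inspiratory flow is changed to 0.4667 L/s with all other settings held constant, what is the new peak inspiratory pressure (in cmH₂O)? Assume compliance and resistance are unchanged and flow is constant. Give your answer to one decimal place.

PIP = Vt/C + R·V̇ + PEEP (constant-flow equation of motion).
Only the resistive term changes: ΔPIP = R × ΔV̇ = 21.4 × (0.4667 − 0.7833) = 21.4 × -0.3166 = -6.775 cmH2O.
Original PIP = 450/32.6 + 21.4×0.7833 + 1 = 31.566 cmH2O; new PIP = 31.566 + (-6.775) = 24.791 cmH2O.

24.8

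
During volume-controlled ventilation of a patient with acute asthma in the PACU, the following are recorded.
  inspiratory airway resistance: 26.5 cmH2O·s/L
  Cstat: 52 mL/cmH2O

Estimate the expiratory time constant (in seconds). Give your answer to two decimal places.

τ = R × C = 26.5 × 52 mL/cmH2O = 26.5 × 0.052 L/cmH2O = 1.378 s.

1.38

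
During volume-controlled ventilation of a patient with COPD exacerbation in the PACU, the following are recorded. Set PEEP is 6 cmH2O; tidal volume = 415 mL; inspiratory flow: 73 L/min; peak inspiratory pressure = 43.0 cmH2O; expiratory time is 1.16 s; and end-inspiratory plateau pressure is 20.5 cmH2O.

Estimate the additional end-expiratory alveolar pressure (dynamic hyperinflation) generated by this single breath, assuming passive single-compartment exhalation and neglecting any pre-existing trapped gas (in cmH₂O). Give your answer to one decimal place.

Flow: 73 L/min ÷ 60 = 1.2167 L/s.
R = (PIP − Pplat)/V̇ = (43.0 − 20.5) / 1.2167 = 22.5/1.2167 = 18.493 cmH2O·s/L.
C = Vt/(Pplat − PEEP) = 415.0 / (20.5 − 6) = 415.0/14.5 = 28.621 mL/cmH2O.
τ = R × C = 18.493 × 0.02862 L/cmH2O = 0.5293 s.
Fraction remaining = e^(−Te/τ) = e^(−1.16/0.5293) = 0.1117; trapped volume = 415.0 × 0.1117 = 46.356 mL.
Additional alveolar pressure from trapping ≈ V_trapped / C = 46.356 / 28.621 = 1.62 cmH2O.

1.6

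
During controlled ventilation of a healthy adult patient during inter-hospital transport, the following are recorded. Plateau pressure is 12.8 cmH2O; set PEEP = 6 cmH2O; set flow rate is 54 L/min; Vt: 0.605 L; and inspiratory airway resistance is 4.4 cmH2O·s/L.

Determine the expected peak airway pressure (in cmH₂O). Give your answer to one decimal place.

16.8

Flow: 54 L/min ÷ 60 = 0.9 L/s.
PIP = Pplat + Raw × flow = 12.8 + 4.4 × 0.9 = 12.8 + 3.96 = 16.76 cmH2O.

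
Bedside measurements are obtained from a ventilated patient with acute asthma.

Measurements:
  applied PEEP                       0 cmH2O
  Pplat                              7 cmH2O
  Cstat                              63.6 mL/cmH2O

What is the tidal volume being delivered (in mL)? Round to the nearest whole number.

Vt = Cstat × (Pplat − PEEP) = 63.6 × (7 − 0) = 63.6 × 7.0 = 445.2 mL.

445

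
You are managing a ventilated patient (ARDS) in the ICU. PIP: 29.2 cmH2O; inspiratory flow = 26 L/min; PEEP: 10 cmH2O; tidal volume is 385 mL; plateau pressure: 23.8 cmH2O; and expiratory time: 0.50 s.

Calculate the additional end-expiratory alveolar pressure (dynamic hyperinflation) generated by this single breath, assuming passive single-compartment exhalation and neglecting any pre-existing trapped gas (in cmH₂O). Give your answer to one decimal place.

3.3

Flow: 26 L/min ÷ 60 = 0.4333 L/s.
R = (PIP − Pplat)/V̇ = (29.2 − 23.8) / 0.4333 = 5.4/0.4333 = 12.462 cmH2O·s/L.
C = Vt/(Pplat − PEEP) = 385.0 / (23.8 − 10) = 385.0/13.8 = 27.899 mL/cmH2O.
τ = R × C = 12.462 × 0.0279 L/cmH2O = 0.3477 s.
Fraction remaining = e^(−Te/τ) = e^(−0.50/0.3477) = 0.2374; trapped volume = 385.0 × 0.2374 = 91.399 mL.
Additional alveolar pressure from trapping ≈ V_trapped / C = 91.399 / 27.899 = 3.276 cmH2O.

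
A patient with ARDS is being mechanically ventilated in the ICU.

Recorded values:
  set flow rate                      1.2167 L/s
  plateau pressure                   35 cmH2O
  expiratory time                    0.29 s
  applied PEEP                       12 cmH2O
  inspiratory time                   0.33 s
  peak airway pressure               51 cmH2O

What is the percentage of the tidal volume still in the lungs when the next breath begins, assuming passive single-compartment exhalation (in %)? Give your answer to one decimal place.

Vt = flow × Ti = 1.2167 L/s × 0.33 s × 1000 mL/L = 401.51 mL.
R = (PIP − Pplat)/V̇ = (51 − 35) / 1.2167 = 16.0/1.2167 = 13.15 cmH2O·s/L.
C = Vt/(Pplat − PEEP) = 401.51 / (35 − 12) = 401.51/23.0 = 17.457 mL/cmH2O.
τ = R × C = 13.15 × 0.01746 L/cmH2O = 0.2296 s.
Fraction remaining at end-expiration = e^(−Te/τ) = e^(−0.29/0.2296) = 0.2828 → 28.28%.

28.3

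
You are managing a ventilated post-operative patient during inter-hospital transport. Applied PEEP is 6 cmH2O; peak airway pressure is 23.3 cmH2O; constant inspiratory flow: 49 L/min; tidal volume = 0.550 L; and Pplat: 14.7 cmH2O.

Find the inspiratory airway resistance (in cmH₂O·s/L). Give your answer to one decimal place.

Flow: 49 L/min ÷ 60 = 0.8167 L/s.
Raw = (PIP − Pplat) / flow = (23.3 − 14.7) / 0.8167 = 8.6 / 0.8167 = 10.53 cmH2O·s/L.

10.5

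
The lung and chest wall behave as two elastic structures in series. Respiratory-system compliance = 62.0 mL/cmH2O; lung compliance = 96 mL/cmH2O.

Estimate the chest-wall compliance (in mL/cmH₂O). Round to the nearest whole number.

175

1/Ccw = 1/Crs − 1/CL.
1/Ccw = 1/62.0 − 1/96 = 0.005712.
Ccw = 175.07 mL/cmH2O.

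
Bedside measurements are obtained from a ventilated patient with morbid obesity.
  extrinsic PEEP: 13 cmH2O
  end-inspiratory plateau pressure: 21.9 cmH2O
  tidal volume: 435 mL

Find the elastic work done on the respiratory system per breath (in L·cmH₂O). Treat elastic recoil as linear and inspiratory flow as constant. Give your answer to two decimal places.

Elastic work ≈ ½ × (Pplat − PEEP) × Vt = 0.5 × (21.9 − 13) × 0.435 L = 0.5 × 8.9 × 0.435 = 1.936 L·cmH2O.

1.94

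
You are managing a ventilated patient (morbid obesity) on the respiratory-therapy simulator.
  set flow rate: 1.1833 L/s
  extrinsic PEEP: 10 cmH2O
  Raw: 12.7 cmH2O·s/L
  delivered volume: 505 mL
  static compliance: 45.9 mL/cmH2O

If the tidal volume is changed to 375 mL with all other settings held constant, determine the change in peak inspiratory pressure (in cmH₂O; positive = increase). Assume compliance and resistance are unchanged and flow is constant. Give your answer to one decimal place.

-2.8

PIP = Vt/C + R·V̇ + PEEP (constant-flow equation of motion).
Only the elastic term changes: ΔPIP = ΔVt / C = (375 − 505) / 45.9 = -2.832 cmH2O.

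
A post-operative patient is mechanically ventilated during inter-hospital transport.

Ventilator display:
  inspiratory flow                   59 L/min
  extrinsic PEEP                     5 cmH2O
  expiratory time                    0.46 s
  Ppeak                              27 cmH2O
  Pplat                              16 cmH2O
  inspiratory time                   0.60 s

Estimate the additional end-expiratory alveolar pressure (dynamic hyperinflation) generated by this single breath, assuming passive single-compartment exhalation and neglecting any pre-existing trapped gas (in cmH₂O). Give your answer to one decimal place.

Flow: 59 L/min ÷ 60 = 0.9833 L/s.
Vt = flow × Ti = 0.9833 L/s × 0.60 s × 1000 mL/L = 589.98 mL.
R = (PIP − Pplat)/V̇ = (27 − 16) / 0.9833 = 11.0/0.9833 = 11.187 cmH2O·s/L.
C = Vt/(Pplat − PEEP) = 589.98 / (16 − 5) = 589.98/11.0 = 53.635 mL/cmH2O.
τ = R × C = 11.187 × 0.05364 L/cmH2O = 0.6001 s.
Fraction remaining = e^(−Te/τ) = e^(−0.46/0.6001) = 0.4646; trapped volume = 589.98 × 0.4646 = 274.1 mL.
Additional alveolar pressure from trapping ≈ V_trapped / C = 274.1 / 53.635 = 5.11 cmH2O.

5.1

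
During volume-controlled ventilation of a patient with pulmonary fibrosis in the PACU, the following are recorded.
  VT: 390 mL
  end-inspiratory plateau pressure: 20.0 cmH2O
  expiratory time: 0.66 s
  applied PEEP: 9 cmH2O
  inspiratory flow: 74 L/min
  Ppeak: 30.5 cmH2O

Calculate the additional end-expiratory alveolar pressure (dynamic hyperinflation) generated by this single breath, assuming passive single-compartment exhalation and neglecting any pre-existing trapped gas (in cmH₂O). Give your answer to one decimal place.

1.2

Flow: 74 L/min ÷ 60 = 1.2333 L/s.
R = (PIP − Pplat)/V̇ = (30.5 − 20.0) / 1.2333 = 10.5/1.2333 = 8.514 cmH2O·s/L.
C = Vt/(Pplat − PEEP) = 390.0 / (20.0 − 9) = 390.0/11.0 = 35.455 mL/cmH2O.
τ = R × C = 8.514 × 0.03546 L/cmH2O = 0.3019 s.
Fraction remaining = e^(−Te/τ) = e^(−0.66/0.3019) = 0.1123; trapped volume = 390.0 × 0.1123 = 43.797 mL.
Additional alveolar pressure from trapping ≈ V_trapped / C = 43.797 / 35.455 = 1.235 cmH2O.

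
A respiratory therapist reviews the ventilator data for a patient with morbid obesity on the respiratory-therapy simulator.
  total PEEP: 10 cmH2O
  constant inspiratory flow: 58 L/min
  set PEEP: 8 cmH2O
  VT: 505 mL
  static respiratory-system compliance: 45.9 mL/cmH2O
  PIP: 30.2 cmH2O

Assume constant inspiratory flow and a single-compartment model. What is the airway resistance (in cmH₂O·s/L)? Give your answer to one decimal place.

9.5

Flow: 58 L/min ÷ 60 = 0.9667 L/s.
Total PEEP = 10 cmH2O (set 8 + intrinsic 2); this is the baseline alveolar pressure.
Equation of motion (constant flow): PIP = Vt/C + R·V̇ + PEEP.
R·V̇ = PIP − Vt/C − PEEP = 30.2 − 505/45.9 − 10 = 30.2 − 11.002 − 10 = 9.198 cmH2O.
R = 9.198 / 0.9667 = 9.515 cmH2O·s/L.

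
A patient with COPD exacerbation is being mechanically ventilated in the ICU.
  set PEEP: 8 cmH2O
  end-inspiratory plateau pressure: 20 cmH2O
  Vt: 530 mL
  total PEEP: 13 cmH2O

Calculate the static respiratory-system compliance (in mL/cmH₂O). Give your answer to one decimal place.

End-expiratory occlusion gives total PEEP = 13 cmH2O (intrinsic PEEP = 13 − 8 = 5). Use total PEEP for the elastic gradient.
Cstat = Vt / (Pplat − PEEPtotal) = 530 / (20 − 13) = 530 / 7.0 = 75.714 mL/cmH2O.

75.7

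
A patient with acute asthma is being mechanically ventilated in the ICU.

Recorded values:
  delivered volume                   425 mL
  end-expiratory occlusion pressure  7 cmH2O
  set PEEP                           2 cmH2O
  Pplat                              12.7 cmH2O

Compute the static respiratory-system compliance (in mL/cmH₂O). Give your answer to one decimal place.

74.6

End-expiratory occlusion gives total PEEP = 7 cmH2O (intrinsic PEEP = 7 − 2 = 5). Use total PEEP for the elastic gradient.
Cstat = Vt / (Pplat − PEEPtotal) = 425 / (12.7 − 7) = 425 / 5.7 = 74.561 mL/cmH2O.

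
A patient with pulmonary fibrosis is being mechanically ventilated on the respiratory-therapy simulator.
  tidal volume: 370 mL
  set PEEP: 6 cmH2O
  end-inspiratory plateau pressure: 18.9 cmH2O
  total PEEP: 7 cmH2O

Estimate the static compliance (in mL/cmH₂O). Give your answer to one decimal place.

31.1

End-expiratory occlusion gives total PEEP = 7 cmH2O (intrinsic PEEP = 7 − 6 = 1). Use total PEEP for the elastic gradient.
Cstat = Vt / (Pplat − PEEPtotal) = 370 / (18.9 − 7) = 370 / 11.9 = 31.092 mL/cmH2O.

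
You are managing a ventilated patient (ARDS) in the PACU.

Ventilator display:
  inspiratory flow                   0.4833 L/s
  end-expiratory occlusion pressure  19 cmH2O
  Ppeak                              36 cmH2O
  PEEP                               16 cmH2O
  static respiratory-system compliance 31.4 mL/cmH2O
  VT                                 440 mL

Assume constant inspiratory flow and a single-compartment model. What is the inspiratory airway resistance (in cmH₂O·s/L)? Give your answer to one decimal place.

6.2

Total PEEP = 19 cmH2O (set 16 + intrinsic 3); this is the baseline alveolar pressure.
Equation of motion (constant flow): PIP = Vt/C + R·V̇ + PEEP.
R·V̇ = PIP − Vt/C − PEEP = 36 − 440/31.4 − 19 = 36 − 14.013 − 19 = 2.987 cmH2O.
R = 2.987 / 0.4833 = 6.18 cmH2O·s/L.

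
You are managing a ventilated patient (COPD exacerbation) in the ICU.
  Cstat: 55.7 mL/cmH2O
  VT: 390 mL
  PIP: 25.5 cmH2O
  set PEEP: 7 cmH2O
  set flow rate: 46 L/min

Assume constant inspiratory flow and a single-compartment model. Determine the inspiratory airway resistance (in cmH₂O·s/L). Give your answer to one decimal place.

Flow: 46 L/min ÷ 60 = 0.7667 L/s.
Equation of motion (constant flow): PIP = Vt/C + R·V̇ + PEEP.
R·V̇ = PIP − Vt/C − PEEP = 25.5 − 390/55.7 − 7 = 25.5 − 7.002 − 7 = 11.498 cmH2O.
R = 11.498 / 0.7667 = 14.997 cmH2O·s/L.

15.0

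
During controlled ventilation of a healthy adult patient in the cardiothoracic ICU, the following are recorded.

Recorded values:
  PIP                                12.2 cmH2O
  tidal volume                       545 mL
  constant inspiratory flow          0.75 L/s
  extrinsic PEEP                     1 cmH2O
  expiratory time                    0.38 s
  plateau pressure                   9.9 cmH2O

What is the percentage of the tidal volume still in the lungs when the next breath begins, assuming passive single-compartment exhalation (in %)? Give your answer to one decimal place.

R = (PIP − Pplat)/V̇ = (12.2 − 9.9) / 0.75 = 2.3/0.75 = 3.067 cmH2O·s/L.
C = Vt/(Pplat − PEEP) = 545.0 / (9.9 − 1) = 545.0/8.9 = 61.236 mL/cmH2O.
τ = R × C = 3.067 × 0.06124 L/cmH2O = 0.1878 s.
Fraction remaining at end-expiration = e^(−Te/τ) = e^(−0.38/0.1878) = 0.1322 → 13.22%.

13.2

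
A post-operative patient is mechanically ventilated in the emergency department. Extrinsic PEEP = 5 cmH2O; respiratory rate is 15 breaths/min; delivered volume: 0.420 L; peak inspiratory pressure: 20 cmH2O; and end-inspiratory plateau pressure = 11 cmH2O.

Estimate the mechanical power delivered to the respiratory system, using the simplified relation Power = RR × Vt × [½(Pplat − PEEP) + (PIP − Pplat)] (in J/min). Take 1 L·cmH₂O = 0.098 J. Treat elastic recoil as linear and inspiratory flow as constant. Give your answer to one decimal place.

Per-breath work = Vt × [½(Pplat−PEEP) + (PIP−Pplat)] = 0.420 × [0.5×6.0 + 9.0] = 0.420 × 12.0 = 5.04 L·cmH2O.
Power = 15 × 5.04 = 75.6 L·cmH2O/min.
× 0.098 J/(L·cmH2O) → 7.409 J/min.

7.4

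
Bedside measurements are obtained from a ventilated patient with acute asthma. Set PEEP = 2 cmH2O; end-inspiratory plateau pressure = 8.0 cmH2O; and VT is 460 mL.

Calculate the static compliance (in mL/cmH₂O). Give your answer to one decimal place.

Cstat = Vt / (Pplat − PEEP) = 460 / (8.0 − 2) = 460 / 6.0 = 76.667 mL/cmH2O.

76.7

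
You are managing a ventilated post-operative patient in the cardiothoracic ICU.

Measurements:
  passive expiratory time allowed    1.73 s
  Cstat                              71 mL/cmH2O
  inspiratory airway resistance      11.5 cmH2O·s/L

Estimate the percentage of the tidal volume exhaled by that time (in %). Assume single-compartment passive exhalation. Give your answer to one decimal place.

τ = R × C = 11.5 × 71 mL/cmH2O = 11.5 × 0.071 L/cmH2O = 0.8165 s.
Passive exhalation: V(t)/V₀ = e^(−t/τ) = e^(−1.73/0.8165) = 0.1202.
Fraction exhaled = 1 − 0.1202 = 0.8798 → 87.98%.

88.0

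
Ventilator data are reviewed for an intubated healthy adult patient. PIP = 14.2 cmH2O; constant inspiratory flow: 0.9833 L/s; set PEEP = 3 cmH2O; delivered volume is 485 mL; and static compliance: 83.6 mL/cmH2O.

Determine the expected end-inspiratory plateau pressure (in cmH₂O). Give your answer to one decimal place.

Pplat = PEEP + Vt / Cstat = 3 + 485 / 83.6 = 3 + 5.801 = 8.801 cmH2O.

8.8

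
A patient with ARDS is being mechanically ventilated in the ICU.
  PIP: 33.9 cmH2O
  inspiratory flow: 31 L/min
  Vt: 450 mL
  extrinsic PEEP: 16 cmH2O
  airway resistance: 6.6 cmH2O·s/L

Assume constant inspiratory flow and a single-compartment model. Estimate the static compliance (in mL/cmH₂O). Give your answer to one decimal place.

Flow: 31 L/min ÷ 60 = 0.5167 L/s.
Equation of motion (constant flow): PIP = Vt/C + R·V̇ + PEEP.
Vt/C = PIP − R·V̇ − PEEP = 33.9 − 6.6×0.5167 − 16 = 33.9 − 3.41 − 16 = 14.49 cmH2O.
C = Vt / 14.49 = 450 / 14.49 = 31.056 mL/cmH2O.

31.1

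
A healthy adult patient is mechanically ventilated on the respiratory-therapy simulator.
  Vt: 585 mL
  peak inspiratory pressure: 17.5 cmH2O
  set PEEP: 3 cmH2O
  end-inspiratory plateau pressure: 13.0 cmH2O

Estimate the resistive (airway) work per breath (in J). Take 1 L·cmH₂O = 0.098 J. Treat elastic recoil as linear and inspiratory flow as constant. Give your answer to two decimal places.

With constant inspiratory flow the resistive pressure is constant at PIP − Pplat = 17.5 − 13.0 = 4.5 cmH2O, so resistive work = 4.5 × 0.585 = 2.633 L·cmH2O.
× 0.098 J/(L·cmH2O) → 0.258 J.

0.26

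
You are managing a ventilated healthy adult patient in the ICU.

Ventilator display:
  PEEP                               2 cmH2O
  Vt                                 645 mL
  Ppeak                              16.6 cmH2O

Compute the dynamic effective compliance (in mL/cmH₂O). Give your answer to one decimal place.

44.2

Dynamic compliance = Vt / (PIP − PEEP) = 645 / (16.6 − 2) = 645 / 14.6 = 44.178 mL/cmH2O.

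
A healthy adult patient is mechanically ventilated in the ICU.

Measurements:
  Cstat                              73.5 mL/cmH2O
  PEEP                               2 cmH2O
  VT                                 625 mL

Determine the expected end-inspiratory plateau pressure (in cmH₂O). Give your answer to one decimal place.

10.5

Pplat = PEEP + Vt / Cstat = 2 + 625 / 73.5 = 2 + 8.503 = 10.503 cmH2O.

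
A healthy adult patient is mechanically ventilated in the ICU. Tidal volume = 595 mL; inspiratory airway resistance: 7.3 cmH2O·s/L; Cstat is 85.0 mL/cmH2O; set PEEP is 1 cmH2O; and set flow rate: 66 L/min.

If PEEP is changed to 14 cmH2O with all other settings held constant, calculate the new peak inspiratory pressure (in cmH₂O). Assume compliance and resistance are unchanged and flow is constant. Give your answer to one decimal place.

Flow: 66 L/min ÷ 60 = 1.1 L/s.
PIP = Vt/C + R·V̇ + PEEP (constant-flow equation of motion).
Only the baseline term changes: ΔPIP = ΔPEEP = 14 − 1 = 13.0 cmH2O.
Original PIP = 595/85.0 + 7.3×1.1 + 1 = 16.03 cmH2O; new PIP = 16.03 + (13.0) = 29.03 cmH2O.

29.0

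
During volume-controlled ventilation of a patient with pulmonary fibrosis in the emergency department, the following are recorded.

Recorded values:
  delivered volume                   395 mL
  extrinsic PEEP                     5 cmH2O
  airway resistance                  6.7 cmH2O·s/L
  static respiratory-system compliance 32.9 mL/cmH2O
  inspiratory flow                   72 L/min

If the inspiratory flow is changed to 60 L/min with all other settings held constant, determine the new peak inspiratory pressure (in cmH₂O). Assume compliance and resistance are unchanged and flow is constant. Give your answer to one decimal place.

Flow: 72 L/min ÷ 60 = 1.2 L/s.
New flow: 60 L/min ÷ 60 = 1 L/s.
PIP = Vt/C + R·V̇ + PEEP (constant-flow equation of motion).
Only the resistive term changes: ΔPIP = R × ΔV̇ = 6.7 × (1 − 1.2) = 6.7 × -0.2 = -1.34 cmH2O.
Original PIP = 395/32.9 + 6.7×1.2 + 5 = 25.046 cmH2O; new PIP = 25.046 + (-1.34) = 23.706 cmH2O.

23.7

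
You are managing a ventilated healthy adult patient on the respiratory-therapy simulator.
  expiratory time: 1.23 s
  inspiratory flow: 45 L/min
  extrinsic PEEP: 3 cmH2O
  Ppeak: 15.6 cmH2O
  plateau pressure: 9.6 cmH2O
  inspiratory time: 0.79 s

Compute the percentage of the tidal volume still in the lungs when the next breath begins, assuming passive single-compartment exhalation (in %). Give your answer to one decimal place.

18.0

Flow: 45 L/min ÷ 60 = 0.75 L/s.
Vt = flow × Ti = 0.75 L/s × 0.79 s × 1000 mL/L = 592.5 mL.
R = (PIP − Pplat)/V̇ = (15.6 − 9.6) / 0.75 = 6.0/0.75 = 8.0 cmH2O·s/L.
C = Vt/(Pplat − PEEP) = 592.5 / (9.6 − 3) = 592.5/6.6 = 89.773 mL/cmH2O.
τ = R × C = 8.0 × 0.08977 L/cmH2O = 0.7182 s.
Fraction remaining at end-expiration = e^(−Te/τ) = e^(−1.23/0.7182) = 0.1804 → 18.04%.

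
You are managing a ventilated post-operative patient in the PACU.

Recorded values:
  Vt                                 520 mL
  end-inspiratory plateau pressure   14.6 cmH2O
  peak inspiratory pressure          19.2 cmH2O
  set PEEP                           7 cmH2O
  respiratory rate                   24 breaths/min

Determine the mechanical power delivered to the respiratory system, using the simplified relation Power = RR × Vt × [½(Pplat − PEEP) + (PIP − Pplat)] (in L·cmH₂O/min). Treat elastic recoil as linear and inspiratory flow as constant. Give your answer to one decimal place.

Per-breath work = Vt × [½(Pplat−PEEP) + (PIP−Pplat)] = 0.520 × [0.5×7.6 + 4.6] = 0.520 × 8.4 = 4.368 L·cmH2O.
Power = 24 × 4.368 = 104.83 L·cmH2O/min.

104.8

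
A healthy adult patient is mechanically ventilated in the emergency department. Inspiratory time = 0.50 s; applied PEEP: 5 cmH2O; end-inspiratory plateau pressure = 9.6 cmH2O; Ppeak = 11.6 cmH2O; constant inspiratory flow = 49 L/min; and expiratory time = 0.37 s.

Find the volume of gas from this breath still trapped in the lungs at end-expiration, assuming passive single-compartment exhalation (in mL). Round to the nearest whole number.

Flow: 49 L/min ÷ 60 = 0.8167 L/s.
Vt = flow × Ti = 0.8167 L/s × 0.50 s × 1000 mL/L = 408.35 mL.
R = (PIP − Pplat)/V̇ = (11.6 − 9.6) / 0.8167 = 2.0/0.8167 = 2.449 cmH2O·s/L.
C = Vt/(Pplat − PEEP) = 408.35 / (9.6 − 5) = 408.35/4.6 = 88.772 mL/cmH2O.
τ = R × C = 2.449 × 0.08877 L/cmH2O = 0.2174 s.
Fraction remaining = e^(−Te/τ) = e^(−0.37/0.2174) = 0.1823.
Trapped volume = 408.35 × 0.1823 = 74.442 mL.

74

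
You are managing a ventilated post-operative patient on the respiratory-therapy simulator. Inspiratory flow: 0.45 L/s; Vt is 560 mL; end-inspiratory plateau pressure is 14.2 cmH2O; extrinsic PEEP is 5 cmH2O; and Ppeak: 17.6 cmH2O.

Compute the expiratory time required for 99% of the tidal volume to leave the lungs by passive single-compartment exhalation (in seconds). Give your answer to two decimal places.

2.12

R = (PIP − Pplat)/V̇ = (17.6 − 14.2) / 0.45 = 3.4/0.45 = 7.556 cmH2O·s/L.
C = Vt/(Pplat − PEEP) = 560.0 / (14.2 − 5) = 560.0/9.2 = 60.87 mL/cmH2O.
τ = R × C = 7.556 × 0.06087 L/cmH2O = 0.4599 s.
t = −τ·ln(1 − 0.99) = −0.4599·ln(0.01) = 2.118 s.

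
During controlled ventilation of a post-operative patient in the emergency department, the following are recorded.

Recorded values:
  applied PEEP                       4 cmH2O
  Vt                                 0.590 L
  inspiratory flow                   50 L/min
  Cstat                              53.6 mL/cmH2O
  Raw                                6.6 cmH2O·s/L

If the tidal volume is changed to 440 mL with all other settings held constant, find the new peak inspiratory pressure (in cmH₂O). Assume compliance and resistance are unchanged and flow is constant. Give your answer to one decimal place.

Flow: 50 L/min ÷ 60 = 0.8333 L/s.
PIP = Vt/C + R·V̇ + PEEP (constant-flow equation of motion).
Only the elastic term changes: ΔPIP = ΔVt / C = (440 − 590) / 53.6 = -2.799 cmH2O.
Original PIP = 590/53.6 + 6.6×0.8333 + 4 = 20.507 cmH2O; new PIP = 20.507 + (-2.799) = 17.708 cmH2O.

17.7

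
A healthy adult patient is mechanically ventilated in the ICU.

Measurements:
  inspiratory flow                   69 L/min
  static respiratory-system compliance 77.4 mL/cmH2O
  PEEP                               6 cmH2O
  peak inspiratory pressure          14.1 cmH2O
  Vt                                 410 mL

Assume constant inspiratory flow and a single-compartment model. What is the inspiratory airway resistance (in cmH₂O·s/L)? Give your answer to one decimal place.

2.4

Flow: 69 L/min ÷ 60 = 1.15 L/s.
Equation of motion (constant flow): PIP = Vt/C + R·V̇ + PEEP.
R·V̇ = PIP − Vt/C − PEEP = 14.1 − 410/77.4 − 6 = 14.1 − 5.297 − 6 = 2.803 cmH2O.
R = 2.803 / 1.15 = 2.437 cmH2O·s/L.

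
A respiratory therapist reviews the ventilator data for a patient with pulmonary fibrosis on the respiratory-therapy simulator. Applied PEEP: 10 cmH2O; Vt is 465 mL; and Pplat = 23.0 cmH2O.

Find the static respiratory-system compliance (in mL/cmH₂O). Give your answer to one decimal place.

Cstat = Vt / (Pplat − PEEP) = 465 / (23.0 − 10) = 465 / 13.0 = 35.769 mL/cmH2O.

35.8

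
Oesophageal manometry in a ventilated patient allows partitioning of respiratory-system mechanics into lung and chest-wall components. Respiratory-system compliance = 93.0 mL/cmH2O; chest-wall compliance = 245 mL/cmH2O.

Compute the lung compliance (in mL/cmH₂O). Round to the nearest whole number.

150

1/CL = 1/Crs − 1/Ccw.
1/CL = 1/93.0 − 1/245 = 0.006671.
CL = 149.9 mL/cmH2O.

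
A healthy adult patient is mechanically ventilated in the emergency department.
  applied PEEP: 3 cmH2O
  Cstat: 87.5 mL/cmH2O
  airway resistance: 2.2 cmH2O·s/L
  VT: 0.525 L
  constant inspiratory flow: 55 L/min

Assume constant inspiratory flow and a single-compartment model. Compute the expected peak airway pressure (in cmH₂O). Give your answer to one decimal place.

11.0

Flow: 55 L/min ÷ 60 = 0.9167 L/s.
Equation of motion (constant flow): PIP = Vt/C + R·V̇ + PEEP.
PIP = 525/87.5 + 2.2×0.9167 + 3 = 6.0 + 2.017 + 3 = 11.017 cmH2O.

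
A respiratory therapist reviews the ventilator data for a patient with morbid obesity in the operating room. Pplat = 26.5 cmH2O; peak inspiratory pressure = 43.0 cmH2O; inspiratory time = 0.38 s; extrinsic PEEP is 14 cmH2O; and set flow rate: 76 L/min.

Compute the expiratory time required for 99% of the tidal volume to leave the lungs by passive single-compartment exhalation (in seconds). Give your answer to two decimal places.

Flow: 76 L/min ÷ 60 = 1.2667 L/s.
Vt = flow × Ti = 1.2667 L/s × 0.38 s × 1000 mL/L = 481.35 mL.
R = (PIP − Pplat)/V̇ = (43.0 − 26.5) / 1.2667 = 16.5/1.2667 = 13.026 cmH2O·s/L.
C = Vt/(Pplat − PEEP) = 481.35 / (26.5 − 14) = 481.35/12.5 = 38.508 mL/cmH2O.
τ = R × C = 13.026 × 0.03851 L/cmH2O = 0.5016 s.
t = −τ·ln(1 − 0.99) = −0.5016·ln(0.01) = 2.31 s.

2.31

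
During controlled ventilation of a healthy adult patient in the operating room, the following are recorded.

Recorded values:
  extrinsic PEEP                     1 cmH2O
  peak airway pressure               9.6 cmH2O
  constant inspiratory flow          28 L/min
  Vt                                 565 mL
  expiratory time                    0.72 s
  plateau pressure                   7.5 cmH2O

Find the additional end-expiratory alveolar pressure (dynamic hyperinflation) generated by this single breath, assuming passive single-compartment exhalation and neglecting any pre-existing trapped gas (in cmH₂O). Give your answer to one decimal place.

Flow: 28 L/min ÷ 60 = 0.4667 L/s.
R = (PIP − Pplat)/V̇ = (9.6 − 7.5) / 0.4667 = 2.1/0.4667 = 4.5 cmH2O·s/L.
C = Vt/(Pplat − PEEP) = 565.0 / (7.5 − 1) = 565.0/6.5 = 86.923 mL/cmH2O.
τ = R × C = 4.5 × 0.08692 L/cmH2O = 0.3911 s.
Fraction remaining = e^(−Te/τ) = e^(−0.72/0.3911) = 0.1587; trapped volume = 565.0 × 0.1587 = 89.666 mL.
Additional alveolar pressure from trapping ≈ V_trapped / C = 89.666 / 86.923 = 1.032 cmH2O.

1.0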